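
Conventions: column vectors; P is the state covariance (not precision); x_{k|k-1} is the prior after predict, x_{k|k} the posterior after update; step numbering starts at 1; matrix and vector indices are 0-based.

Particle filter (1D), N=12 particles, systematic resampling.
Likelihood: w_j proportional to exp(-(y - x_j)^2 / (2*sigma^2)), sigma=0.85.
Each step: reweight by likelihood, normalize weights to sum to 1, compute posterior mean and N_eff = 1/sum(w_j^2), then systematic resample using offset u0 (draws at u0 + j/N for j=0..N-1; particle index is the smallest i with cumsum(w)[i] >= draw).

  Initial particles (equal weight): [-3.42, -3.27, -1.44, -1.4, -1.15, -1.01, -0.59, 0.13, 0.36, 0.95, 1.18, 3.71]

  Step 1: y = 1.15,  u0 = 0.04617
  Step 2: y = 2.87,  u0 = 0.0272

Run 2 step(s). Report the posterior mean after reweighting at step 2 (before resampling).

post_mean = 1.0700

step 1: w=[0.0000, 0.0000, 0.0029, 0.0033, 0.0077, 0.0119, 0.0370, 0.1463, 0.1951, 0.2923, 0.3003, 0.0032]  mean=0.6817  Neff=4.2254  idx=[6, 7, 8, 8, 8, 9, 9, 9, 10, 10, 10, 10]
step 2: w=[0.0003, 0.0067, 0.0154, 0.0154, 0.0154, 0.0937, 0.0937, 0.0937, 0.1665, 0.1665, 0.1665, 0.1665]  mean=1.0700  Neff=7.2498  idx=[3, 5, 6, 7, 8, 8, 9, 9, 10, 10, 11, 11]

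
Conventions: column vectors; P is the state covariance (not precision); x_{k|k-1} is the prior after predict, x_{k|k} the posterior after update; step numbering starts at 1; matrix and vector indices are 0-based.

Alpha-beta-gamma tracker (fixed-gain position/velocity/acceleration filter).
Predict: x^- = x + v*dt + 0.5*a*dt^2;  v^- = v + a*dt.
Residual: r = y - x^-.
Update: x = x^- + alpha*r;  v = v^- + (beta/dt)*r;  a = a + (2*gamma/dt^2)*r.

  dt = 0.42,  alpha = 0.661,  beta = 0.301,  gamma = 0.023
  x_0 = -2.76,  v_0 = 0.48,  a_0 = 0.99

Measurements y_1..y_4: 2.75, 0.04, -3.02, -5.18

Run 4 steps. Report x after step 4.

x_post = -3.7953

step 1: x_pred=-2.4711  r=5.2211  x^+=0.9801  v^+=4.6376  a^+=2.3515
step 2: x_pred=3.1352  r=-3.0952  x^+=1.0893  v^+=3.4070  a^+=1.5444
step 3: x_pred=2.6564  r=-5.6764  x^+=-1.0957  v^+=-0.0125  a^+=0.0641
step 4: x_pred=-1.0953  r=-4.0847  x^+=-3.7953  v^+=-2.9130  a^+=-1.0011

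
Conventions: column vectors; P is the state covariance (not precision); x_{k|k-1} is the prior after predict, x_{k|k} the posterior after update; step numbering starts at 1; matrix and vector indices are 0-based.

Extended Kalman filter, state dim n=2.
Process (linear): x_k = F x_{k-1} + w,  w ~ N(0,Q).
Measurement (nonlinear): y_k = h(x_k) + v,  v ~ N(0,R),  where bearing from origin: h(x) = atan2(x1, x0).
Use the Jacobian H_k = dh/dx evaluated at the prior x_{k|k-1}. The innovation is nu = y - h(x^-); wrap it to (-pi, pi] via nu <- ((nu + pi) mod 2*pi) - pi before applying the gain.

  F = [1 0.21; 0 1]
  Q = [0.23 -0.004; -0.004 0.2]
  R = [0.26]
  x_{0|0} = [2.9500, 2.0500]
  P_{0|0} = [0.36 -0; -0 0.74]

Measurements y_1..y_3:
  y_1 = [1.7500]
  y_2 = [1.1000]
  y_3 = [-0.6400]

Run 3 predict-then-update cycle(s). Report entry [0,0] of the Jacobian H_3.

H_jac[0,0] = -0.1090

step 1: x^-=[3.3805, 2.0500]  P^-=[0.6226 0.1514; 0.1514 0.9400]  H_jac=[-0.1312 0.2163]  S=[0.3061]  K=[-0.1598; 0.5993]  nu=[1.2049]  x^+=[3.1879, 2.7721]  P^+=[0.6148 0.1807; 0.1807 0.8301]
step 2: x^-=[3.7701, 2.7721]  P^-=[0.9573 0.3510; 0.3510 1.0301]  H_jac=[-0.1266 0.1722]  S=[0.2906]  K=[-0.2091; 0.4574]  nu=[0.4660]  x^+=[3.6727, 2.9852]  P^+=[0.9446 0.3788; 0.3788 0.9693]
step 3: x^-=[4.2996, 2.9852]  P^-=[1.3765 0.5784; 0.5784 1.1693]  H_jac=[-0.1090 0.1569]  S=[0.2854]  K=[-0.2075; 0.4222]  nu=[-1.2469]  x^+=[4.5583, 2.4588]  P^+=[1.3642 0.6034; 0.6034 1.1184]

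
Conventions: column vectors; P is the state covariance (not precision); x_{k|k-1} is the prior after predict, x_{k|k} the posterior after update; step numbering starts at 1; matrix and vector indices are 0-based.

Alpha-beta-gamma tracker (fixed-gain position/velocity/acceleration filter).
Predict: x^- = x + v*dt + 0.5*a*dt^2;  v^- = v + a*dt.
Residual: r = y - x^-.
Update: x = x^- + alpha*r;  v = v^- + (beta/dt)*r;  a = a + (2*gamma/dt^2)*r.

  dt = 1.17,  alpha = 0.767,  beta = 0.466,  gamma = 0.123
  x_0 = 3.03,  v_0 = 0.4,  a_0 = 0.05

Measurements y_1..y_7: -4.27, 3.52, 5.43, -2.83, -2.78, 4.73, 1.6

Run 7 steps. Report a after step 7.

step 1: x_pred=3.5322  r=-7.8022  x^+=-2.4521  v^+=-2.6491  a^+=-1.3521
step 2: x_pred=-6.4769  r=9.9969  x^+=1.1907  v^+=-0.2493  a^+=0.4444
step 3: x_pred=1.2032  r=4.2268  x^+=4.4451  v^+=1.9541  a^+=1.2040
step 4: x_pred=7.5555  r=-10.3855  x^+=-0.4102  v^+=-0.7737  a^+=-0.6624
step 5: x_pred=-1.7687  r=-1.0113  x^+=-2.5444  v^+=-1.9514  a^+=-0.8441
step 6: x_pred=-5.4053  r=10.1353  x^+=2.3685  v^+=1.0978  a^+=0.9773
step 7: x_pred=4.3218  r=-2.7218  x^+=2.2342  v^+=1.1571  a^+=0.4882

a_post = 0.4882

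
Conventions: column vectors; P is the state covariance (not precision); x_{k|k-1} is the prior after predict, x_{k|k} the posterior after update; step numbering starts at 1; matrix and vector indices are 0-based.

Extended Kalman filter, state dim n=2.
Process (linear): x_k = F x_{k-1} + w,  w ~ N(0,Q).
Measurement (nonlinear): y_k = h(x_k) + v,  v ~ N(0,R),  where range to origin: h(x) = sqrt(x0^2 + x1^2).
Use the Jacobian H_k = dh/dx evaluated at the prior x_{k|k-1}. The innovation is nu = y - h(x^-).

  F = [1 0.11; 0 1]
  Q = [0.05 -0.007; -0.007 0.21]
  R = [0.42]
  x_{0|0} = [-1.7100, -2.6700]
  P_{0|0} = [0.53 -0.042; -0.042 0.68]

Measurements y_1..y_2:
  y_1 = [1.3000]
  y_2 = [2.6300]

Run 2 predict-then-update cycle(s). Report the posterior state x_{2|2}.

step 1: x^-=[-2.0037, -2.6700]  P^-=[0.5790 0.0258; 0.0258 0.8900]  H_jac=[-0.6002 -0.7998]  S=[1.2227]  K=[-0.3011; -0.5948]  nu=[-2.0382]  x^+=[-1.3900, -1.4576]  P^+=[0.4681 -0.1932; -0.1932 0.4573]
step 2: x^-=[-1.5503, -1.4576]  P^-=[0.4812 -0.1499; -0.1499 0.6673]  H_jac=[-0.7286 -0.6850]  S=[0.8389]  K=[-0.2955; -0.4147]  nu=[0.5021]  x^+=[-1.6987, -1.6658]  P^+=[0.4079 -0.2527; -0.2527 0.5231]

x_post = [-1.6987, -1.6658]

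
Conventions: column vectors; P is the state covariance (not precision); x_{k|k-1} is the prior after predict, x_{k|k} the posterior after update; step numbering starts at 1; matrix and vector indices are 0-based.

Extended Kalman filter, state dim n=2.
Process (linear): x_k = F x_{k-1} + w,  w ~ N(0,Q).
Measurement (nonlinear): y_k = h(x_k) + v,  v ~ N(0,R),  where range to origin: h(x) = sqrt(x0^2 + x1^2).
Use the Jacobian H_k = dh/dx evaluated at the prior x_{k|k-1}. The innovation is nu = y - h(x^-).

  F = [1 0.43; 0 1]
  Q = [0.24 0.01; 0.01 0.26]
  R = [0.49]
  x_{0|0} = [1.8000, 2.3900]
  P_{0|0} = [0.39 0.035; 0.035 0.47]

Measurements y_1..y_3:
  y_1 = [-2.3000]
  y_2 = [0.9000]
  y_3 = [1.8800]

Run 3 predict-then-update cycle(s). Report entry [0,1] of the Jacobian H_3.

step 1: x^-=[2.8277, 2.3900]  P^-=[0.7470 0.2471; 0.2471 0.7300]  H_jac=[0.7637 0.6455]  S=[1.4736]  K=[0.4954; 0.4479]  nu=[-6.0024]  x^+=[-0.1460, -0.2983]  P^+=[0.3853 -0.0798; -0.0798 0.4344]
step 2: x^-=[-0.2742, -0.2983]  P^-=[0.6370 0.1170; 0.1170 0.6944]  H_jac=[-0.6769 -0.7361]  S=[1.2747]  K=[-0.4058; -0.4631]  nu=[0.4948]  x^+=[-0.4750, -0.5274]  P^+=[0.4271 -0.1226; -0.1226 0.4210]
step 3: x^-=[-0.7018, -0.5274]  P^-=[0.6395 0.0684; 0.0684 0.6810]  H_jac=[-0.7994 -0.6008]  S=[1.2102]  K=[-0.4564; -0.3833]  nu=[1.0021]  x^+=[-1.1592, -0.9115]  P^+=[0.3874 -0.1433; -0.1433 0.5032]

H_jac[0,1] = -0.6008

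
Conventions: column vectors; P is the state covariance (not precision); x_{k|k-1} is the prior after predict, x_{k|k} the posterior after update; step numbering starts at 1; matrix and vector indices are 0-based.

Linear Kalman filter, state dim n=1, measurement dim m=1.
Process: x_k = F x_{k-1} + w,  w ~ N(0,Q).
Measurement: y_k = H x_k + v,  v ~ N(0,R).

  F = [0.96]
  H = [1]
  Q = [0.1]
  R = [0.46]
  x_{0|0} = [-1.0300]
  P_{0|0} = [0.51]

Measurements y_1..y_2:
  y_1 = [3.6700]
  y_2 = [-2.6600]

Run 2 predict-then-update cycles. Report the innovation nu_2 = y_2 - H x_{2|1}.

innov = [-4.1858]

step 1: x^-=[-0.9888]  P^-=[0.5700]  S=[1.0300]  K=[0.5534]  nu=[4.6588]  x^+=[1.5894]  P^+=[0.2546]
step 2: x^-=[1.5258]  P^-=[0.3346]  S=[0.7946]  K=[0.4211]  nu=[-4.1858]  x^+=[-0.2368]  P^+=[0.1937]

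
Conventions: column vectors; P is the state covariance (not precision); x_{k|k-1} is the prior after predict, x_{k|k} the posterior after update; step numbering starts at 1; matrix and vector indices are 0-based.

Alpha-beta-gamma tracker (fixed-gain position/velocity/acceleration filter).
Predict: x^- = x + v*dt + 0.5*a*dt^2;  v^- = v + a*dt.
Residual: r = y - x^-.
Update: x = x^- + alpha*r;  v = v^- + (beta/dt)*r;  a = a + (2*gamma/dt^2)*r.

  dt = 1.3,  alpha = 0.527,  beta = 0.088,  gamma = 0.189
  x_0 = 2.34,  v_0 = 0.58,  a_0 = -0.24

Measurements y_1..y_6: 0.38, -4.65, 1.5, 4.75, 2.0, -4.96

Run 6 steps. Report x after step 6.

step 1: x_pred=2.8912  r=-2.5112  x^+=1.5678  v^+=0.0980  a^+=-0.8017
step 2: x_pred=1.0178  r=-5.6678  x^+=-1.9691  v^+=-1.3278  a^+=-2.0694
step 3: x_pred=-5.4439  r=6.9439  x^+=-1.7845  v^+=-3.5480  a^+=-0.5162
step 4: x_pred=-6.8331  r=11.5831  x^+=-0.7288  v^+=-3.4350  a^+=2.0745
step 5: x_pred=-3.4413  r=5.4413  x^+=-0.5738  v^+=-0.3698  a^+=3.2916
step 6: x_pred=1.7269  r=-6.6869  x^+=-1.7971  v^+=3.4566  a^+=1.7959

x_post = -1.7971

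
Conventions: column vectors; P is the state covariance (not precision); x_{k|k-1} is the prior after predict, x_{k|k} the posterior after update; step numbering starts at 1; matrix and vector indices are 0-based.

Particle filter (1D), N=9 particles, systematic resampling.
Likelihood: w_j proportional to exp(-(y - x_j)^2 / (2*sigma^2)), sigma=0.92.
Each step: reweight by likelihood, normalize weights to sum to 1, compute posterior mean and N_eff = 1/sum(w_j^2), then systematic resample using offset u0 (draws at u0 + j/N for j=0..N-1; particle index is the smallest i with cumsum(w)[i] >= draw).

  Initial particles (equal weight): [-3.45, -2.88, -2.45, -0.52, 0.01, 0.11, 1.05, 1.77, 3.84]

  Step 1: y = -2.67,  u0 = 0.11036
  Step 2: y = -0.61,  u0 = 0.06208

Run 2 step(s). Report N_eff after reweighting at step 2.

N_eff = 2.8079

step 1: w=[0.2553, 0.3563, 0.3554, 0.0238, 0.0053, 0.0038, 0.0001, 0.0000, 0.0000]  mean=-2.7895  Neff=3.1343  idx=[0, 0, 1, 1, 1, 2, 2, 2, 5]
step 2: w=[0.0065, 0.0065, 0.0366, 0.0366, 0.0366, 0.1039, 0.1039, 0.1039, 0.5654]  mean=-1.0630  Neff=2.8079  idx=[3, 5, 6, 7, 8, 8, 8, 8, 8]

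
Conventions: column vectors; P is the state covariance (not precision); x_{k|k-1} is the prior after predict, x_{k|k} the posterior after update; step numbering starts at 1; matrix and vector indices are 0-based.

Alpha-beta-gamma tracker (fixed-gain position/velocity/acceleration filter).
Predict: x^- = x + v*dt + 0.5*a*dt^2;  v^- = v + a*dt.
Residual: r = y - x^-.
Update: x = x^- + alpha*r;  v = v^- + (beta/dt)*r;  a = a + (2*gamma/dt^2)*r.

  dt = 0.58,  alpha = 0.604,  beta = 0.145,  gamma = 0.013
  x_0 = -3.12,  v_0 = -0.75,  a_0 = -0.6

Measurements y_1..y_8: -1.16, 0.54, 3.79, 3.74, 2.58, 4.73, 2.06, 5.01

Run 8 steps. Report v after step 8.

v_post = 1.0351

step 1: x_pred=-3.6559  r=2.4959  x^+=-2.1484  v^+=-0.4740  a^+=-0.4071
step 2: x_pred=-2.4918  r=3.0318  x^+=-0.6606  v^+=0.0478  a^+=-0.1728
step 3: x_pred=-0.6619  r=4.4519  x^+=2.0270  v^+=1.0606  a^+=0.1713
step 4: x_pred=2.6710  r=1.0690  x^+=3.3167  v^+=1.4272  a^+=0.2539
step 5: x_pred=4.1872  r=-1.6072  x^+=3.2164  v^+=1.1727  a^+=0.1297
step 6: x_pred=3.9184  r=0.8116  x^+=4.4086  v^+=1.4508  a^+=0.1924
step 7: x_pred=5.2825  r=-3.2225  x^+=3.3361  v^+=0.7568  a^+=-0.0566
step 8: x_pred=3.7655  r=1.2445  x^+=4.5172  v^+=1.0351  a^+=0.0396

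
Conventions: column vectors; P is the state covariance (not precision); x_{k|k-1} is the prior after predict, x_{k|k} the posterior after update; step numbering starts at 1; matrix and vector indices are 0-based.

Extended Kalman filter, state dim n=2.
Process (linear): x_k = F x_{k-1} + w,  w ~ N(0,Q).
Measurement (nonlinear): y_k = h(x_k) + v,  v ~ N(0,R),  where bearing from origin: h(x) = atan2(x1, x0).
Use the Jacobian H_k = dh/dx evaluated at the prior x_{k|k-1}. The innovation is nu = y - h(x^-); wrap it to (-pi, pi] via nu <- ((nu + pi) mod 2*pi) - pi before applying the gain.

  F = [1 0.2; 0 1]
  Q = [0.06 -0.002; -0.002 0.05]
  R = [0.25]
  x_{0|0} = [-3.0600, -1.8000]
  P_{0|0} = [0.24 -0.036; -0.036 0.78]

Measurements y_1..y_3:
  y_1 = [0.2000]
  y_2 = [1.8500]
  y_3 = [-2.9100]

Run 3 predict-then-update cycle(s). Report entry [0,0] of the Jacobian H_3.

H_jac[0,0] = 0.0944

step 1: x^-=[-3.4200, -1.8000]  P^-=[0.3168 0.1180; 0.1180 0.8300]  H_jac=[0.1205 -0.2290]  S=[0.2916]  K=[0.0383; -0.6030]  nu=[2.8571]  x^+=[-3.3107, -3.5227]  P^+=[0.3164 0.1247; 0.1247 0.7240]
step 2: x^-=[-4.0152, -3.5227]  P^-=[0.4552 0.2675; 0.2675 0.7740]  H_jac=[0.1235 -0.1407]  S=[0.2630]  K=[0.0706; -0.2886]  nu=[-2.0117]  x^+=[-4.1572, -2.9422]  P^+=[0.4539 0.2729; 0.2729 0.7521]
step 3: x^-=[-4.7456, -2.9422]  P^-=[0.6531 0.4213; 0.4213 0.8021]  H_jac=[0.0944 -0.1522]  S=[0.2623]  K=[-0.0095; -0.3139]  nu=[-0.3234]  x^+=[-4.7425, -2.8406]  P^+=[0.6531 0.4205; 0.4205 0.7762]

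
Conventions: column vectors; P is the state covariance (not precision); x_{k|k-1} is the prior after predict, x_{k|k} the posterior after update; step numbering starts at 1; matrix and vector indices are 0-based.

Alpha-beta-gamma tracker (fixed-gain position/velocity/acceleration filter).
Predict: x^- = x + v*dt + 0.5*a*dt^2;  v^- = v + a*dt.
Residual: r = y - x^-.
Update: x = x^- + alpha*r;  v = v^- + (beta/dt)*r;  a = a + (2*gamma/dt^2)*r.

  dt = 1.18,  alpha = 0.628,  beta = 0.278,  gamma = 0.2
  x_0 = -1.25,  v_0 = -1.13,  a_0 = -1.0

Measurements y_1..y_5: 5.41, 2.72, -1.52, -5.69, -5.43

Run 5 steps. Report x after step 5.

x_post = -5.6387

step 1: x_pred=-3.2796  r=8.6896  x^+=2.1775  v^+=-0.2628  a^+=1.4963
step 2: x_pred=2.9091  r=-0.1891  x^+=2.7903  v^+=1.4583  a^+=1.4420
step 3: x_pred=5.5150  r=-7.0350  x^+=1.0970  v^+=1.5024  a^+=-0.5790
step 4: x_pred=2.4668  r=-8.1568  x^+=-2.6557  v^+=-1.1025  a^+=-2.9222
step 5: x_pred=-5.9911  r=0.5611  x^+=-5.6387  v^+=-4.4185  a^+=-2.7610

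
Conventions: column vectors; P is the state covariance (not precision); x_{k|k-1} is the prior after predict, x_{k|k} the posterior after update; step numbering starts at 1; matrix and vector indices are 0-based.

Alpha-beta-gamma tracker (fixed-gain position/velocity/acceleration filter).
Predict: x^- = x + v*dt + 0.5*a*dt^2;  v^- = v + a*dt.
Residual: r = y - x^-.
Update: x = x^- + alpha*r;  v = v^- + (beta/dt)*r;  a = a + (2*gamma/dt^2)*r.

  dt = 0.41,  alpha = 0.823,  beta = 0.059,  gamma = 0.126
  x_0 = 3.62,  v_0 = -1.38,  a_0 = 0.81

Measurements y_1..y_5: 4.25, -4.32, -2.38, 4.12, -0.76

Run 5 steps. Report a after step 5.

a_post = 5.1228

step 1: x_pred=3.1223  r=1.1277  x^+=4.0504  v^+=-0.8856  a^+=2.5006
step 2: x_pred=3.8975  r=-8.2175  x^+=-2.8655  v^+=-1.0429  a^+=-9.8183
step 3: x_pred=-4.1183  r=1.7383  x^+=-2.6877  v^+=-4.8182  a^+=-7.2124
step 4: x_pred=-5.2694  r=9.3894  x^+=2.4581  v^+=-6.4242  a^+=6.8633
step 5: x_pred=0.4010  r=-1.1610  x^+=-0.5545  v^+=-3.7773  a^+=5.1228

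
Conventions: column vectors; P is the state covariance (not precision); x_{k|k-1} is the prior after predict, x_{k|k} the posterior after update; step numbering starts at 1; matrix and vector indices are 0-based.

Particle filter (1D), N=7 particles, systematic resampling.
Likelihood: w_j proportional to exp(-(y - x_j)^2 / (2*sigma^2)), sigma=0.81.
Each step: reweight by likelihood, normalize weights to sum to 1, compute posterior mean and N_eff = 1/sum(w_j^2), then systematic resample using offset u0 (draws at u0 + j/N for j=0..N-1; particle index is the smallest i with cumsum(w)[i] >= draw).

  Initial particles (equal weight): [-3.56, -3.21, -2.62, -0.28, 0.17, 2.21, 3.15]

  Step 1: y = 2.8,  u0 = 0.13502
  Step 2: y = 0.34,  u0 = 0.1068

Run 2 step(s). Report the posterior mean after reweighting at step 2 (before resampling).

post_mean = 2.2519

step 1: w=[0.0000, 0.0000, 0.0000, 0.0004, 0.0031, 0.4555, 0.5410]  mean=2.7112  Neff=1.9993  idx=[5, 5, 5, 6, 6, 6, 6]
step 2: w=[0.3185, 0.3185, 0.3185, 0.0111, 0.0111, 0.0111, 0.0111]  mean=2.2519  Neff=3.2811  idx=[0, 0, 1, 1, 2, 2, 3]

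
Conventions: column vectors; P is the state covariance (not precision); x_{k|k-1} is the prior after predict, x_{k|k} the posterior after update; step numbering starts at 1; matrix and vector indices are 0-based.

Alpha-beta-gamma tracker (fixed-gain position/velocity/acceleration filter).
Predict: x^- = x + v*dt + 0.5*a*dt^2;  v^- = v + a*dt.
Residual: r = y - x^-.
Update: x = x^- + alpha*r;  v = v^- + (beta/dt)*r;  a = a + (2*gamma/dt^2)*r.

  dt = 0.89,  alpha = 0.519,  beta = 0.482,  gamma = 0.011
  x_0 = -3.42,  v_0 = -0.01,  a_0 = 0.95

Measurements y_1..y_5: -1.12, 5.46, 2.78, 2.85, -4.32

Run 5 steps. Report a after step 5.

a_post = 0.5015

step 1: x_pred=-3.0527  r=1.9327  x^+=-2.0496  v^+=1.8822  a^+=1.0037
step 2: x_pred=0.0230  r=5.4370  x^+=2.8448  v^+=5.7200  a^+=1.1547
step 3: x_pred=8.3929  r=-5.6129  x^+=5.4798  v^+=3.7078  a^+=0.9988
step 4: x_pred=9.1753  r=-6.3253  x^+=5.8925  v^+=1.1711  a^+=0.8231
step 5: x_pred=7.2608  r=-11.5808  x^+=1.2504  v^+=-4.3682  a^+=0.5015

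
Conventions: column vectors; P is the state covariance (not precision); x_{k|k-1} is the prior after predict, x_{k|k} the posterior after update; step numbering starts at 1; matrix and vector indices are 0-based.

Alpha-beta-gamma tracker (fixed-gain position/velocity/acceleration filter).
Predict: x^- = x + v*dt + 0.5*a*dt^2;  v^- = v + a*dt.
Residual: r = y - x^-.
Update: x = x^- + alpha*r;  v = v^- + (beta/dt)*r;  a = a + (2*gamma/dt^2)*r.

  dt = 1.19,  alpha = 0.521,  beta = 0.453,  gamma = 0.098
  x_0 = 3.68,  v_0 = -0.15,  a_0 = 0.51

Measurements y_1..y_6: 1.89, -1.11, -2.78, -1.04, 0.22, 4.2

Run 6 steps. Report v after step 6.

v_post = 3.3939

step 1: x_pred=3.8626  r=-1.9726  x^+=2.8349  v^+=-0.2940  a^+=0.2370
step 2: x_pred=2.6528  r=-3.7628  x^+=0.6924  v^+=-1.4444  a^+=-0.2838
step 3: x_pred=-1.2274  r=-1.5526  x^+=-2.0363  v^+=-2.3732  a^+=-0.4987
step 4: x_pred=-5.2135  r=4.1735  x^+=-3.0391  v^+=-1.3779  a^+=0.0789
step 5: x_pred=-4.6229  r=4.8429  x^+=-2.0998  v^+=0.5596  a^+=0.7492
step 6: x_pred=-0.9033  r=5.1033  x^+=1.7555  v^+=3.3939  a^+=1.4556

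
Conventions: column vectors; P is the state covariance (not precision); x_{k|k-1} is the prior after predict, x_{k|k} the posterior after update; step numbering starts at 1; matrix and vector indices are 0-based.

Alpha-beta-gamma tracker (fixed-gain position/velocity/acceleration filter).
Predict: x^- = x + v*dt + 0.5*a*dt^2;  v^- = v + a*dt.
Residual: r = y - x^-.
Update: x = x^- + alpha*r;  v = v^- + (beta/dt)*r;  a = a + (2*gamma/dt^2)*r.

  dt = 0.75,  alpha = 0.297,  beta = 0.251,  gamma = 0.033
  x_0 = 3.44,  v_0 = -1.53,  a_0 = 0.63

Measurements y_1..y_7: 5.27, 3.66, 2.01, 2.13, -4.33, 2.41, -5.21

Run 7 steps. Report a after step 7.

step 1: x_pred=2.4697  r=2.8003  x^+=3.3014  v^+=-0.1203  a^+=0.9586
step 2: x_pred=3.4807  r=0.1793  x^+=3.5340  v^+=0.6586  a^+=0.9796
step 3: x_pred=4.3034  r=-2.2934  x^+=3.6223  v^+=0.6258  a^+=0.7105
step 4: x_pred=4.2914  r=-2.1614  x^+=3.6495  v^+=0.4353  a^+=0.4569
step 5: x_pred=4.1045  r=-8.4345  x^+=1.5994  v^+=-2.0448  a^+=-0.5327
step 6: x_pred=-0.0840  r=2.4940  x^+=0.6567  v^+=-1.6097  a^+=-0.2401
step 7: x_pred=-0.6181  r=-4.5919  x^+=-1.9819  v^+=-3.3265  a^+=-0.7789

a_post = -0.7789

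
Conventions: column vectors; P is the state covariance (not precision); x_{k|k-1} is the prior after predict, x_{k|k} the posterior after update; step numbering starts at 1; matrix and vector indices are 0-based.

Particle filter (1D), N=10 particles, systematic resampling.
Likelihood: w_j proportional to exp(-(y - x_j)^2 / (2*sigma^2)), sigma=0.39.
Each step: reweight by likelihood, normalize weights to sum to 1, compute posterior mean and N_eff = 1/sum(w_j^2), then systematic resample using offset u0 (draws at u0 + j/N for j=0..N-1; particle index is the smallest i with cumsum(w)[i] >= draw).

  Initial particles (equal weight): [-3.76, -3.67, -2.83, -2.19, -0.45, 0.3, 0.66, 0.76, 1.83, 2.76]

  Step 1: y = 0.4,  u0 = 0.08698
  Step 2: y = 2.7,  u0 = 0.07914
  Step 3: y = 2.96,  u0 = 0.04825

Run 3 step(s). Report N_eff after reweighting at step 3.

step 1: w=[0.0000, 0.0000, 0.0000, 0.0000, 0.0370, 0.3846, 0.3183, 0.2596, 0.0005, 0.0000]  mean=0.5070  Neff=3.1444  idx=[5, 5, 5, 5, 6, 6, 6, 7, 7, 7]
step 2: w=[0.0004, 0.0004, 0.0004, 0.0004, 0.0708, 0.0708, 0.0708, 0.2620, 0.2620, 0.2620]  mean=0.7381  Neff=4.5246  idx=[5, 6, 7, 7, 8, 8, 8, 9, 9, 9]
step 3: w=[0.0269, 0.0269, 0.1183, 0.1183, 0.1183, 0.1183, 0.1183, 0.1183, 0.1183, 0.1183]  mean=0.7546  Neff=8.8227  idx=[1, 2, 3, 4, 5, 6, 7, 7, 8, 9]

N_eff = 8.8227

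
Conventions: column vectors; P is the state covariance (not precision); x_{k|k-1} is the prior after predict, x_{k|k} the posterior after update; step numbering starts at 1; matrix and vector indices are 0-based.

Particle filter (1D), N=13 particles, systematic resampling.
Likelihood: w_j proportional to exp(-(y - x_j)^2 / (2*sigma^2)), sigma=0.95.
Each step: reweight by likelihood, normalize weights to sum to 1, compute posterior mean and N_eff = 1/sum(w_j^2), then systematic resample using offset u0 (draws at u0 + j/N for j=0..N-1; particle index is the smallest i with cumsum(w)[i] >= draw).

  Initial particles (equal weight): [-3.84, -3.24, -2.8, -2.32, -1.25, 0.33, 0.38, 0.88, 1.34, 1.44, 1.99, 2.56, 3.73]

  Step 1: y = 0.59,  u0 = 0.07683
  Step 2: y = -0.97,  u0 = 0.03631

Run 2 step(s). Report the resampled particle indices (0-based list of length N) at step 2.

step 1: w=[0.0000, 0.0001, 0.0003, 0.0019, 0.0312, 0.1958, 0.1984, 0.1940, 0.1489, 0.1362, 0.0686, 0.0237, 0.0009]  mean=0.8624  Neff=6.1601  idx=[5, 5, 6, 6, 6, 7, 7, 7, 8, 8, 9, 10, 12]
step 2: w=[0.1581, 0.1581, 0.1469, 0.1469, 0.1469, 0.0606, 0.0606, 0.0606, 0.0210, 0.0210, 0.0162, 0.0031, 0.0000]  mean=0.5175  Neff=7.8780  idx=[0, 0, 1, 1, 2, 2, 3, 3, 4, 4, 5, 7, 8]

resampled_idx = [0, 0, 1, 1, 2, 2, 3, 3, 4, 4, 5, 7, 8]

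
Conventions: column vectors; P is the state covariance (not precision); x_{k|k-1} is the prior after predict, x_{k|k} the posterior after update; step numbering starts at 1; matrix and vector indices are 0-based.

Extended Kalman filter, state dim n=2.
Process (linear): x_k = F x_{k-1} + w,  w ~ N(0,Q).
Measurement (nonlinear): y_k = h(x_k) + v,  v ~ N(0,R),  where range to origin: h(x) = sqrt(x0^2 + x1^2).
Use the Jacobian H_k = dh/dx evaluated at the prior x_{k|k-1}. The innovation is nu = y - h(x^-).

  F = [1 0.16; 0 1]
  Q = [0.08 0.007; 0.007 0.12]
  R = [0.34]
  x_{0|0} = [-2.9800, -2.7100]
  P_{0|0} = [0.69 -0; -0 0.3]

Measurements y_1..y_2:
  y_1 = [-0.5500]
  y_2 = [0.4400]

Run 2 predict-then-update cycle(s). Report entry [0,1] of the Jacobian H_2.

H_jac[0,1] = -0.9146

step 1: x^-=[-3.4136, -2.7100]  P^-=[0.7777 0.0550; 0.0550 0.4200]  H_jac=[-0.7832 -0.6218]  S=[1.0330]  K=[-0.6227; -0.2945]  nu=[-4.9085]  x^+=[-0.3568, -1.2644]  P^+=[0.3771 -0.1345; -0.1345 0.3304]
step 2: x^-=[-0.5591, -1.2644]  P^-=[0.4225 -0.0746; -0.0746 0.4504]  H_jac=[-0.4044 -0.9146]  S=[0.7307]  K=[-0.1405; -0.5225]  nu=[-0.9425]  x^+=[-0.4267, -0.7720]  P^+=[0.4081 -0.1282; -0.1282 0.2509]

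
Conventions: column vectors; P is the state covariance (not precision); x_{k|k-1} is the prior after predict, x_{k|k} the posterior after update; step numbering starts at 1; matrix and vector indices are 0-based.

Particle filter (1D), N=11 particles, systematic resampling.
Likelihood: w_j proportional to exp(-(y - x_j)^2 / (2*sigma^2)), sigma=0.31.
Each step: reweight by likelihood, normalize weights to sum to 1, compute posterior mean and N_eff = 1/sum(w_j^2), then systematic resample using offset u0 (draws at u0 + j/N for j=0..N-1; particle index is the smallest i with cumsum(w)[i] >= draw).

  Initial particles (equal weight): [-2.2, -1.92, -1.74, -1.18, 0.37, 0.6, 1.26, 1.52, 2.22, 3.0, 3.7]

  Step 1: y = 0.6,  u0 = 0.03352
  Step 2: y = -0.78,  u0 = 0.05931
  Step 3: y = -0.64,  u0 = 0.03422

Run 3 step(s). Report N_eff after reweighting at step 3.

N_eff = 10.1312

step 1: w=[0.0000, 0.0000, 0.0000, 0.0000, 0.4049, 0.5332, 0.0553, 0.0065, 0.0000, 0.0000, 0.0000]  mean=0.5494  Neff=2.2152  idx=[4, 4, 4, 4, 4, 5, 5, 5, 5, 5, 6]
step 2: w=[0.1908, 0.1908, 0.1908, 0.1908, 0.1908, 0.0092, 0.0092, 0.0092, 0.0092, 0.0092, 0.0000]  mean=0.3806  Neff=5.4832  idx=[0, 0, 1, 1, 2, 2, 3, 3, 4, 4, 6]
step 3: w=[0.0993, 0.0993, 0.0993, 0.0993, 0.0993, 0.0993, 0.0993, 0.0993, 0.0993, 0.0993, 0.0067]  mean=0.3715  Neff=10.1312  idx=[0, 1, 2, 3, 4, 4, 5, 6, 7, 8, 9]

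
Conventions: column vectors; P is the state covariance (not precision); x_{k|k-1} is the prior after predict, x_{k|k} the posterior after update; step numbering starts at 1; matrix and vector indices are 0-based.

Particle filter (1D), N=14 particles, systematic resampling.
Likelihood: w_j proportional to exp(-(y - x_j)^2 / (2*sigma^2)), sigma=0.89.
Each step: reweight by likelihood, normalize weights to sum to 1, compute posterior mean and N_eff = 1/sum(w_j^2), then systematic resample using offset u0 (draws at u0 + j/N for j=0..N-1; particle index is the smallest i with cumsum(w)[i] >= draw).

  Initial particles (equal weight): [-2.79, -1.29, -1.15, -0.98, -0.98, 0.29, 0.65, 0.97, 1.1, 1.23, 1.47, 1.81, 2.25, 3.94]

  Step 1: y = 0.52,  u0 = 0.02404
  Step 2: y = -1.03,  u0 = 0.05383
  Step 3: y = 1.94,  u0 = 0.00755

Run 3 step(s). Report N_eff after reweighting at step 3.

N_eff = 4.5773

step 1: w=[0.0002, 0.0203, 0.0276, 0.0388, 0.0388, 0.1554, 0.1590, 0.1414, 0.1300, 0.1169, 0.0909, 0.0562, 0.0243, 0.0001]  mean=0.7282  Neff=8.6059  idx=[2, 4, 5, 5, 6, 6, 7, 7, 8, 8, 9, 9, 10, 11]
step 2: w=[0.2939, 0.2962, 0.0988, 0.0988, 0.0499, 0.0499, 0.0237, 0.0237, 0.0169, 0.0169, 0.0118, 0.0118, 0.0057, 0.0018]  mean=-0.3820  Neff=4.9846  idx=[0, 0, 0, 0, 1, 1, 1, 1, 2, 3, 3, 5, 6, 11]
step 3: w=[0.0011, 0.0011, 0.0011, 0.0011, 0.0021, 0.0021, 0.0021, 0.0021, 0.0817, 0.0817, 0.0817, 0.1593, 0.2515, 0.3314]  mean=0.8129  Neff=4.5773  idx=[5, 8, 9, 10, 11, 11, 12, 12, 12, 12, 13, 13, 13, 13]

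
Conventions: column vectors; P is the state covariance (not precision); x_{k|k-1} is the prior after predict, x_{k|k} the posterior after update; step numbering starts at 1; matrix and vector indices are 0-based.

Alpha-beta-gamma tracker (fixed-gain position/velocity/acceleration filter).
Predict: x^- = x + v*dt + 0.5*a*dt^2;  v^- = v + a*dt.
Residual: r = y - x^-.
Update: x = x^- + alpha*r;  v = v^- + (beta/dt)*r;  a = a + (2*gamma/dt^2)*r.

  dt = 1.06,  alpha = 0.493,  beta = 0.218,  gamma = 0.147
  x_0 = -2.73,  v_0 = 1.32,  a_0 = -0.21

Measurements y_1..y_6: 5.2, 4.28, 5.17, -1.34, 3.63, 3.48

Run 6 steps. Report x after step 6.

x_post = 1.6578

step 1: x_pred=-1.4488  r=6.6488  x^+=1.8291  v^+=2.4648  a^+=1.5297
step 2: x_pred=5.3011  r=-1.0211  x^+=4.7977  v^+=3.8763  a^+=1.2625
step 3: x_pred=9.6159  r=-4.4459  x^+=7.4240  v^+=4.3002  a^+=0.0992
step 4: x_pred=12.0380  r=-13.3780  x^+=5.4427  v^+=1.6541  a^+=-3.4013
step 5: x_pred=5.2851  r=-1.6551  x^+=4.4692  v^+=-2.2917  a^+=-3.8343
step 6: x_pred=-0.1141  r=3.5941  x^+=1.6578  v^+=-5.6169  a^+=-2.8939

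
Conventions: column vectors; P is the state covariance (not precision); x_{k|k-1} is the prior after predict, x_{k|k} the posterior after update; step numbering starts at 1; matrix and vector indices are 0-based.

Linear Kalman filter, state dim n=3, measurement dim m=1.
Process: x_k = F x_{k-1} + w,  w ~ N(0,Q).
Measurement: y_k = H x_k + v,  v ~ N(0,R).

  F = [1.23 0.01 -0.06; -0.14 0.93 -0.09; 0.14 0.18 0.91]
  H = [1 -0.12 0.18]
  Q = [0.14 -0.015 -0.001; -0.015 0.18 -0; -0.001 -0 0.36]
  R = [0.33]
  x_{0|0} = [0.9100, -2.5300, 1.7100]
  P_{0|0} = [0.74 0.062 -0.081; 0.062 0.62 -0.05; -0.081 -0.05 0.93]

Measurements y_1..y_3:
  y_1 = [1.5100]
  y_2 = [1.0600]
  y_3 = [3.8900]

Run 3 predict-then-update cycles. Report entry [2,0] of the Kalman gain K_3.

K[2,0] = 0.0044

step 1: x^-=[0.9914, -2.6342, 1.2281]  P^-=[1.2765 -0.0497 0.0007; -0.0497 0.7285 -0.0105; 0.0007 -0.0105 1.1308]  S=[1.6663]  K=[0.7697; -0.0834; 0.1233]  nu=[-0.0186]  x^+=[0.9771, -2.6327, 1.2258]  P^+=[0.2892 0.0573 -0.1575; 0.0573 0.7169 0.0066; -0.1575 0.0066 1.1055]
step 2: x^-=[1.1020, -2.6955, 0.7784]  P^-=[0.6063 0.0290 -0.1725; 0.0290 0.7946 0.0573; -0.1725 0.0573 1.2693]  S=[0.9173]  K=[0.6233; -0.0610; 0.0535]  nu=[-0.5055]  x^+=[0.7869, -2.6646, 0.7513]  P^+=[0.2499 0.0639 -0.2031; 0.0639 0.7912 0.0603; -0.2031 0.0603 1.2666]
step 3: x^-=[0.8961, -2.6559, 0.3142]  P^-=[0.5542 0.0466 -0.2372; 0.0466 0.8476 0.1090; -0.2372 0.1090 1.4107]  S=[0.8409]  K=[0.6017; -0.0422; 0.0044]  nu=[2.6186]  x^+=[2.4717, -2.7665, 0.3257]  P^+=[0.2498 0.0679 -0.2394; 0.0679 0.8461 0.1092; -0.2394 0.1092 1.4107]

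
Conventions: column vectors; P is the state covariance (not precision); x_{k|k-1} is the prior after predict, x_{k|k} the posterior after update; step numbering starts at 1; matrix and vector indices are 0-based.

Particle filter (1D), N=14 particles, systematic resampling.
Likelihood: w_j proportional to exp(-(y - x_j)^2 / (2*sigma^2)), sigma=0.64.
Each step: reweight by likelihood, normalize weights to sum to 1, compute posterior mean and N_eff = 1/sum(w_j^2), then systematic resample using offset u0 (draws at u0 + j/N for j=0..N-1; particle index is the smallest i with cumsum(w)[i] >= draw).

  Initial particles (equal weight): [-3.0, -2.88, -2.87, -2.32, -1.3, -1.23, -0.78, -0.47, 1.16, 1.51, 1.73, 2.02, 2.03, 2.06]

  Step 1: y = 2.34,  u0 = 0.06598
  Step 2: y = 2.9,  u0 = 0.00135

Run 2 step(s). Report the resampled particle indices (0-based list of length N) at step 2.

step 1: w=[0.0000, 0.0000, 0.0000, 0.0000, 0.0000, 0.0000, 0.0000, 0.0000, 0.0465, 0.1098, 0.1616, 0.2246, 0.2263, 0.2313]  mean=1.8886  Neff=5.1165  idx=[9, 9, 10, 10, 11, 11, 11, 12, 12, 12, 13, 13, 13, 13]
step 2: w=[0.0205, 0.0205, 0.0408, 0.0408, 0.0842, 0.0842, 0.0842, 0.0861, 0.0861, 0.0861, 0.0916, 0.0916, 0.0916, 0.0916]  mean=1.9927  Neff=12.3058  idx=[0, 2, 4, 5, 5, 6, 7, 8, 9, 10, 10, 11, 12, 13]

resampled_idx = [0, 2, 4, 5, 5, 6, 7, 8, 9, 10, 10, 11, 12, 13]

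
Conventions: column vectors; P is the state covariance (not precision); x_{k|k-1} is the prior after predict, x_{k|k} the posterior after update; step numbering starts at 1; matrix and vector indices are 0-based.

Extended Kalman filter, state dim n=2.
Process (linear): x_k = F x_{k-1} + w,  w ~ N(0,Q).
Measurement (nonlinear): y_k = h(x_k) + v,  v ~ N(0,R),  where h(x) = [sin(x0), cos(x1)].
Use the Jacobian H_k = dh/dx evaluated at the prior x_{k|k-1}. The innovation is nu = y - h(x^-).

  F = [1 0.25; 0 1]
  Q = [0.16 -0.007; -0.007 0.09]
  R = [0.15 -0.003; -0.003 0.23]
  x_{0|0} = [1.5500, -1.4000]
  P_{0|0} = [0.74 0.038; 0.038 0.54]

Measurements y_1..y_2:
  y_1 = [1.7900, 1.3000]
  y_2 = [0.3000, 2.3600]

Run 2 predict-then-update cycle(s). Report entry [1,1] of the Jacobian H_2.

H_jac[1,1] = 0.4906

step 1: x^-=[1.2000, -1.4000]  P^-=[0.9527 0.1660; 0.1660 0.6300]  H_jac=[0.3624 0.0000; 0.0000 0.9854]  S=[0.2751 0.0563; 0.0563 0.8418]  K=[1.2320 0.1120; 0.0687 0.7329]  nu=[0.8580, 1.1300]  x^+=[2.3836, -0.5128]  P^+=[0.5091 0.0224; 0.0224 0.1708]
step 2: x^-=[2.2554, -0.5128]  P^-=[0.6910 0.0581; 0.0581 0.2608]  H_jac=[-0.6323 0.0000; 0.0000 0.4906]  S=[0.4263 -0.0210; -0.0210 0.2928]  K=[-1.0238 0.0238; -0.0648 0.4325]  nu=[-0.4747, 1.4886]  x^+=[2.7768, 0.1617]  P^+=[0.2430 0.0174; 0.0174 0.2031]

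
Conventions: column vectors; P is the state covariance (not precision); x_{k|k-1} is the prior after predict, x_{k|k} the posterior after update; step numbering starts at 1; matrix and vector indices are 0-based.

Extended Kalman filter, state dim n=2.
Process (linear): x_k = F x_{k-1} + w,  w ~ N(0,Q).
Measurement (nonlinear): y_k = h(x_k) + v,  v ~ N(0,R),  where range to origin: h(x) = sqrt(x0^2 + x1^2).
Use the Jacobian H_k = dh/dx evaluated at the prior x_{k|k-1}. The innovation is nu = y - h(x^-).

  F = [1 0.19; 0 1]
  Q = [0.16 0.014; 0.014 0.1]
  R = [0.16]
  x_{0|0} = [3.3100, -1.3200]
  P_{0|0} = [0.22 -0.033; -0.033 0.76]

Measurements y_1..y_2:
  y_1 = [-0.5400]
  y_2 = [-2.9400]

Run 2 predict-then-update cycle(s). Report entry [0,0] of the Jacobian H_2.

step 1: x^-=[3.0592, -1.3200]  P^-=[0.3949 0.1254; 0.1254 0.8600]  H_jac=[0.9182 -0.3962]  S=[0.5367]  K=[0.5830; -0.4203]  nu=[-3.8718]  x^+=[0.8017, 0.3074]  P^+=[0.2125 0.2569; 0.2569 0.7652]
step 2: x^-=[0.8601, 0.3074]  P^-=[0.4977 0.4163; 0.4163 0.8652]  H_jac=[0.9417 0.3366]  S=[0.9632]  K=[0.6320; 0.7093]  nu=[-3.8534]  x^+=[-1.5754, -2.4258]  P^+=[0.1129 -0.0155; -0.0155 0.3806]

H_jac[0,0] = 0.9417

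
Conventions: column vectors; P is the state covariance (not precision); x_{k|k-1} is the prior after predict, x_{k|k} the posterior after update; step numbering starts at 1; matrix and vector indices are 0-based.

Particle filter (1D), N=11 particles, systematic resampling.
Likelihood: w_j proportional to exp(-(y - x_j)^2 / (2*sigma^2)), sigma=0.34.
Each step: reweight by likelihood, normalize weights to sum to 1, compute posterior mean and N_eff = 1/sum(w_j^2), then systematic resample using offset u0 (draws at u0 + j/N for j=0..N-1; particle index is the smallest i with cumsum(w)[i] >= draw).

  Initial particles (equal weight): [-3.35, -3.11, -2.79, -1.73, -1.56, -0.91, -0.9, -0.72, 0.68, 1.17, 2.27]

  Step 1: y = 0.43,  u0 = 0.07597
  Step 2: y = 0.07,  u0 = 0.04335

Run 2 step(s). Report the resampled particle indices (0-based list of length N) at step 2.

step 1: w=[0.0000, 0.0000, 0.0000, 0.0000, 0.0000, 0.0005, 0.0006, 0.0038, 0.8864, 0.1087, 0.0000]  mean=0.7263  Neff=1.2538  idx=[8, 8, 8, 8, 8, 8, 8, 8, 8, 9, 9]
step 2: w=[0.1105, 0.1105, 0.1105, 0.1105, 0.1105, 0.1105, 0.1105, 0.1105, 0.1105, 0.0029, 0.0029]  mean=0.6829  Neff=9.1056  idx=[0, 1, 2, 2, 3, 4, 5, 6, 6, 7, 8]

resampled_idx = [0, 1, 2, 2, 3, 4, 5, 6, 6, 7, 8]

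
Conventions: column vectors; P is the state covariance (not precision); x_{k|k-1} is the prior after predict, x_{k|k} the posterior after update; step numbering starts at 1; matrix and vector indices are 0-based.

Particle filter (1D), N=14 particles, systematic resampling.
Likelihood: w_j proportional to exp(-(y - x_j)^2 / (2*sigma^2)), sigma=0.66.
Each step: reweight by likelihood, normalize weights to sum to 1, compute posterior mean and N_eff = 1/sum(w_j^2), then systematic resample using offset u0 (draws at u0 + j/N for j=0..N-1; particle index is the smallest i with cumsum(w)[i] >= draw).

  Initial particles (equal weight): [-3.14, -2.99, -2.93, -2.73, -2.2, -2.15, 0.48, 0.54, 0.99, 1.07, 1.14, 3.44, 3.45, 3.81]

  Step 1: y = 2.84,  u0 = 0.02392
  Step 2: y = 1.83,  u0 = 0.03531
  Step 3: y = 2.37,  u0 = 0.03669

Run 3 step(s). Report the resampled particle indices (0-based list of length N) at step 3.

step 1: w=[0.0000, 0.0000, 0.0000, 0.0000, 0.0000, 0.0000, 0.0010, 0.0013, 0.0113, 0.0158, 0.0208, 0.3800, 0.3748, 0.1951]  mean=3.3963  Neff=3.0892  idx=[9, 11, 11, 11, 11, 11, 12, 12, 12, 12, 12, 13, 13, 13]
step 2: w=[0.4909, 0.0486, 0.0486, 0.0486, 0.0486, 0.0486, 0.0468, 0.0468, 0.0468, 0.0468, 0.0468, 0.0106, 0.0106, 0.0106]  mean=2.2906  Neff=3.7859  idx=[0, 0, 0, 0, 0, 0, 0, 1, 3, 4, 6, 7, 9, 10]
step 3: w=[0.0502, 0.0502, 0.0502, 0.0502, 0.0502, 0.0502, 0.0502, 0.0939, 0.0939, 0.0939, 0.0916, 0.0916, 0.0916, 0.0916]  mean=2.6102  Neff=12.8662  idx=[0, 2, 3, 4, 6, 7, 8, 8, 9, 10, 11, 12, 12, 13]

resampled_idx = [0, 2, 3, 4, 6, 7, 8, 8, 9, 10, 11, 12, 12, 13]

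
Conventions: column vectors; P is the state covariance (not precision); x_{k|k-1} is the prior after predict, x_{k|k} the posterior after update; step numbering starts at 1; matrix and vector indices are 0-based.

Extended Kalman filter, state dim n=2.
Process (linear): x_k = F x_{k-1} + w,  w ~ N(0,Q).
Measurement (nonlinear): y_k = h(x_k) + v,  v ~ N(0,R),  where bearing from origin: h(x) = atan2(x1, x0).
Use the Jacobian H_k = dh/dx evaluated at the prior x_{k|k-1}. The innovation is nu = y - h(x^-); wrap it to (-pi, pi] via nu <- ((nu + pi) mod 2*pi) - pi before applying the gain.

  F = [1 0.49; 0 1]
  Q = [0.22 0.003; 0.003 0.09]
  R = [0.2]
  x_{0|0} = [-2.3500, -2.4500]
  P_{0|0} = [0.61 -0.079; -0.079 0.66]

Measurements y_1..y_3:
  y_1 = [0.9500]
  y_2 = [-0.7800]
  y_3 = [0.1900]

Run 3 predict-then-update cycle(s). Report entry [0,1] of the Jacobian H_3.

step 1: x^-=[-3.5505, -2.4500]  P^-=[0.9110 0.2474; 0.2474 0.7500]  H_jac=[0.1317 -0.1908]  S=[0.2307]  K=[0.3154; -0.4792]  nu=[-2.7956]  x^+=[-4.4321, -1.1104]  P^+=[0.8881 0.2823; 0.2823 0.6970]
step 2: x^-=[-4.9763, -1.1104]  P^-=[1.5521 0.6268; 0.6268 0.7870]  H_jac=[0.0427 -0.1914]  S=[0.2214]  K=[-0.2425; -0.5595]  nu=[2.1420]  x^+=[-5.4956, -2.3089]  P^+=[1.5391 0.5968; 0.5968 0.7177]
step 3: x^-=[-6.6270, -2.3089]  P^-=[2.5162 0.9515; 0.9515 0.8077]  H_jac=[0.0469 -0.1346]  S=[0.2082]  K=[-0.0483; -0.3079]  nu=[2.9963]  x^+=[-6.7719, -3.2314]  P^+=[2.5157 0.9484; 0.9484 0.7880]

H_jac[0,1] = -0.1346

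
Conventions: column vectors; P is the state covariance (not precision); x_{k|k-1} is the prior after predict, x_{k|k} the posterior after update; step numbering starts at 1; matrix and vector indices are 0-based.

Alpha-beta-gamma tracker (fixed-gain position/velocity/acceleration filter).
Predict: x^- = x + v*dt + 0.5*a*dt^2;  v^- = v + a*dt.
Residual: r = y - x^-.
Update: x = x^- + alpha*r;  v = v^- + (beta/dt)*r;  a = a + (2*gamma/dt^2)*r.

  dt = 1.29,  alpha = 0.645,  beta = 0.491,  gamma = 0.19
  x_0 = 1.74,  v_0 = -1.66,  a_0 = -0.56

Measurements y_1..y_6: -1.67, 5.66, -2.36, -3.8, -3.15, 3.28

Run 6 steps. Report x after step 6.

x_post = 0.0795

step 1: x_pred=-0.8673  r=-0.8027  x^+=-1.3851  v^+=-2.6879  a^+=-0.7433
step 2: x_pred=-5.4709  r=11.1309  x^+=1.7085  v^+=0.5899  a^+=1.7985
step 3: x_pred=3.9659  r=-6.3259  x^+=-0.1143  v^+=0.5022  a^+=0.3539
step 4: x_pred=0.8280  r=-4.6280  x^+=-2.1571  v^+=-0.8028  a^+=-0.7029
step 5: x_pred=-3.7774  r=0.6274  x^+=-3.3727  v^+=-1.4706  a^+=-0.5596
step 6: x_pred=-5.7355  r=9.0155  x^+=0.0795  v^+=1.2390  a^+=1.4991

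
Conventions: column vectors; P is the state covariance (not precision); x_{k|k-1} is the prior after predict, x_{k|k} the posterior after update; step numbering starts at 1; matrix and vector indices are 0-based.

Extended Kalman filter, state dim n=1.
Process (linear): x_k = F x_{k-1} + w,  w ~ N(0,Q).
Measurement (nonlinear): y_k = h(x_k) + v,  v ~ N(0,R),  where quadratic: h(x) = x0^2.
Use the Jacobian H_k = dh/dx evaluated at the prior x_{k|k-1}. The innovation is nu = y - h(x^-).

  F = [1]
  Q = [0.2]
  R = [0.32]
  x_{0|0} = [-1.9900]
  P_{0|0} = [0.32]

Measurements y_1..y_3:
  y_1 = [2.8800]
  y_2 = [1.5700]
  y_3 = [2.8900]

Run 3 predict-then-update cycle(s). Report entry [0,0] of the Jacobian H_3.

step 1: x^-=[-1.9900]  P^-=[0.5200]  H_jac=[-3.9800]  S=[8.5570]  K=[-0.2419]  nu=[-1.0801]  x^+=[-1.7288]  P^+=[0.0194]
step 2: x^-=[-1.7288]  P^-=[0.2194]  H_jac=[-3.4575]  S=[2.9434]  K=[-0.2578]  nu=[-1.4186]  x^+=[-1.3631]  P^+=[0.0239]
step 3: x^-=[-1.3631]  P^-=[0.2239]  H_jac=[-2.7261]  S=[1.9837]  K=[-0.3076]  nu=[1.0320]  x^+=[-1.6806]  P^+=[0.0361]

H_jac[0,0] = -2.7261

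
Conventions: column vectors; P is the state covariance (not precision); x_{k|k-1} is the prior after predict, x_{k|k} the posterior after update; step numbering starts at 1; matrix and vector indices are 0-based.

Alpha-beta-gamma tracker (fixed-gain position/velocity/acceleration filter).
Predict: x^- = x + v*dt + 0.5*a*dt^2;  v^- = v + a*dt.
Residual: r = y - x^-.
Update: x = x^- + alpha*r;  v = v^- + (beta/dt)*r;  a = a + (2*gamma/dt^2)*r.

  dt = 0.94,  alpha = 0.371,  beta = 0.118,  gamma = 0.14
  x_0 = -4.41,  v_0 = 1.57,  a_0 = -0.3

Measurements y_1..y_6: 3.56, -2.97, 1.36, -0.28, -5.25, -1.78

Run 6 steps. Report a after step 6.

step 1: x_pred=-3.0667  r=6.6267  x^+=-0.6082  v^+=2.1199  a^+=1.7999
step 2: x_pred=2.1797  r=-5.1497  x^+=0.2691  v^+=3.1653  a^+=0.1681
step 3: x_pred=3.3188  r=-1.9588  x^+=2.5921  v^+=3.0774  a^+=-0.4527
step 4: x_pred=5.2849  r=-5.5649  x^+=3.2203  v^+=1.9534  a^+=-2.2161
step 5: x_pred=4.0774  r=-9.3274  x^+=0.6169  v^+=-1.3006  a^+=-5.1718
step 6: x_pred=-2.8906  r=1.1106  x^+=-2.4785  v^+=-6.0227  a^+=-4.8199

a_post = -4.8199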